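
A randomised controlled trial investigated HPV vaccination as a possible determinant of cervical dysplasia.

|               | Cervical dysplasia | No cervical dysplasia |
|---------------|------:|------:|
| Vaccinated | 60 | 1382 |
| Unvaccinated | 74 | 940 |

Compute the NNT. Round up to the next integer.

32

Risk in treated group = 60/1442 = 0.04161; risk in control = 74/1014 = 0.07298.
Absolute risk reduction = 0.07298 − 0.04161 = 0.03137
NNT = 1 / ARR = 1 / 0.03137 = 31.878 → round up → 32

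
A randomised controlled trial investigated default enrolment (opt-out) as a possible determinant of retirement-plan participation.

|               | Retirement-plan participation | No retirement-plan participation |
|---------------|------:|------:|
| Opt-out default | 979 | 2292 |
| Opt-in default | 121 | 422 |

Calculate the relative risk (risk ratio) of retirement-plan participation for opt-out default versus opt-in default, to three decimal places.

1.343

Cells: a = 979, b = 2292, c = 121, d = 422.
Risk in exposed = 979/3271 = 0.29930; risk in unexposed = 121/543 = 0.22284.
RR = 0.29930 / 0.22284 = 1.34313
The risk among the exposed is 1.34 times that among the unexposed.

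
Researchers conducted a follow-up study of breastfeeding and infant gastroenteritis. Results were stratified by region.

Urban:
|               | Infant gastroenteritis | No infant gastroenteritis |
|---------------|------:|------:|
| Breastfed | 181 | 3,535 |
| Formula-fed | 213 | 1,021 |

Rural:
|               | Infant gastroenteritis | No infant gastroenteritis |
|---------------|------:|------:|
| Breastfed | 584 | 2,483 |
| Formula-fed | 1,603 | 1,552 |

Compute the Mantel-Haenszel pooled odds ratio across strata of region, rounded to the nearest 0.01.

0.23

OR_MH = Σ(aᵢdᵢ/nᵢ) / Σ(bᵢcᵢ/nᵢ), where nᵢ is the stratum total.
Stratum 1 (Urban): n = 4950; a·d/n = 181·1021/4950 = 37.3335; b·c/n = 3535·213/4950 = 152.1121
Stratum 2 (Rural): n = 6222; a·d/n = 584·1552/6222 = 145.6715; b·c/n = 2483·1603/6222 = 639.7057
OR_MH = (37.3335 + 145.6715) / (152.1121 + 639.7057) = 183.0050 / 791.8178 = 0.23112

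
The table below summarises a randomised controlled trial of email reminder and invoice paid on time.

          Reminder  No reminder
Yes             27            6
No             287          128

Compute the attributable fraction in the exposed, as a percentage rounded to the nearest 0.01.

Reading the table with exposure as columns: a = 27 (Reminder, case), b = 287 (Reminder, non-case), c = 6 (No reminder, case), d = 128.
Risk in exposed = 27/314 = 0.08599; risk in unexposed = 6/134 = 0.04478.
RR = 0.08599/0.04478 = 1.92038
AR% = (RR − 1)/RR × 100 = (1.92038 − 1)/1.92038 × 100 = 47.9270%

47.93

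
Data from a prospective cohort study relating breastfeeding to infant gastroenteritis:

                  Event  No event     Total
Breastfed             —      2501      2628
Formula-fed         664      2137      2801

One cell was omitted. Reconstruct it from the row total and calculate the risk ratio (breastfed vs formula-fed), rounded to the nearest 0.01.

0.20

The missing cell is in the exposed row: 2628 − 2501 = 127.
So a = 127, b = 2501, c = 664, d = 2137.
RR = [a/(a+b)] / [c/(c+d)] = (127/2628) / (664/2801) = 0.04833/0.23706 = 0.20386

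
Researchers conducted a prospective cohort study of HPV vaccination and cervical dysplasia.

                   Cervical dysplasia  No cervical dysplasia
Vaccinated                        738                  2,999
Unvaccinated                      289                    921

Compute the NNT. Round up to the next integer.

25

Risk in treated group = 738/3737 = 0.19748; risk in control = 289/1210 = 0.23884.
Absolute risk reduction = 0.23884 − 0.19748 = 0.04136
NNT = 1 / ARR = 1 / 0.04136 = 24.179 → round up → 25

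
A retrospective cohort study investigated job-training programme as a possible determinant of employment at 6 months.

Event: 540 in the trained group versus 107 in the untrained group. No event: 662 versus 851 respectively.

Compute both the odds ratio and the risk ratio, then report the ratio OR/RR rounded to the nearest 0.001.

1.613

From the description: a = 540, b = 662, c = 107, d = 851.
OR = (540·851)/(662·107) = 459540/70834 = 6.48756
Risk in exposed = 540/1202 = 0.44925; risk in unexposed = 107/958 = 0.11169; RR = 4.02227
OR/RR = 6.48756 / 4.02227 = 1.61291
The outcome is not rare, so the OR lies further from 1 than the RR.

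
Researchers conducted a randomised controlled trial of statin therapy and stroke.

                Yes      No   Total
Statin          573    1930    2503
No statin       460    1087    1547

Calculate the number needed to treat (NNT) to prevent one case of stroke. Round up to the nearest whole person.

15

Risk in treated group = 573/2503 = 0.22893; risk in control = 460/1547 = 0.29735.
Absolute risk reduction = 0.29735 − 0.22893 = 0.06842
NNT = 1 / ARR = 1 / 0.06842 = 14.615 → round up → 15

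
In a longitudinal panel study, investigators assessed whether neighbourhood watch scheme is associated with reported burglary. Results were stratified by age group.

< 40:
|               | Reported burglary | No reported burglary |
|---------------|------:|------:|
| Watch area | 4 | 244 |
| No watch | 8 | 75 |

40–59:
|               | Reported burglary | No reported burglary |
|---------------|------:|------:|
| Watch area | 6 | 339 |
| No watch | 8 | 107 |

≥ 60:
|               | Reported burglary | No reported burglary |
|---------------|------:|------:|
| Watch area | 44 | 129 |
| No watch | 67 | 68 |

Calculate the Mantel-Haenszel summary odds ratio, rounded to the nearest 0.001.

0.302

OR_MH = Σ(aᵢdᵢ/nᵢ) / Σ(bᵢcᵢ/nᵢ), where nᵢ is the stratum total.
Stratum 1 (< 40): n = 331; a·d/n = 4·75/331 = 0.9063; b·c/n = 244·8/331 = 5.8973
Stratum 2 (40–59): n = 460; a·d/n = 6·107/460 = 1.3957; b·c/n = 339·8/460 = 5.8957
Stratum 3 (≥ 60): n = 308; a·d/n = 44·68/308 = 9.7143; b·c/n = 129·67/308 = 28.0617
OR_MH = (0.9063 + 1.3957 + 9.7143) / (5.8973 + 5.8957 + 28.0617) = 12.0163 / 39.8546 = 0.30150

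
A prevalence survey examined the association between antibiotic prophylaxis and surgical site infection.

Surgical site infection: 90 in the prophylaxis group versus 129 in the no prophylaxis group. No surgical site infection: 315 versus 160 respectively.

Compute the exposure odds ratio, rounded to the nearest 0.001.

0.354

From the description: a = 90, b = 315, c = 129, d = 160.
OR = (a·d)/(b·c) = (90 × 160) / (315 × 129) = 14400 / 40635 = 0.35437
Exposure is associated with lower odds of surgical site infection (OR = 0.35 < 1).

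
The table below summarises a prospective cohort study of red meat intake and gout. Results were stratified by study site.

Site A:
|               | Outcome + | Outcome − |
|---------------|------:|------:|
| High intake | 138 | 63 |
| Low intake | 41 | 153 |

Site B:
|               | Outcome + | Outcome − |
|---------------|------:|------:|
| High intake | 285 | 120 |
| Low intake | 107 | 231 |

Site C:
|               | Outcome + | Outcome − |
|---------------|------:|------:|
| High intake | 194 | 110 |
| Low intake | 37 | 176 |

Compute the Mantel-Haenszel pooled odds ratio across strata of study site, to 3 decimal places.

OR_MH = Σ(aᵢdᵢ/nᵢ) / Σ(bᵢcᵢ/nᵢ), where nᵢ is the stratum total.
Stratum 1 (Site A): n = 395; a·d/n = 138·153/395 = 53.4532; b·c/n = 63·41/395 = 6.5392
Stratum 2 (Site B): n = 743; a·d/n = 285·231/743 = 88.6070; b·c/n = 120·107/743 = 17.2813
Stratum 3 (Site C): n = 517; a·d/n = 194·176/517 = 66.0426; b·c/n = 110·37/517 = 7.8723
OR_MH = (53.4532 + 88.6070 + 66.0426) / (6.5392 + 17.2813 + 7.8723) = 208.1027 / 31.6929 = 6.56623

6.566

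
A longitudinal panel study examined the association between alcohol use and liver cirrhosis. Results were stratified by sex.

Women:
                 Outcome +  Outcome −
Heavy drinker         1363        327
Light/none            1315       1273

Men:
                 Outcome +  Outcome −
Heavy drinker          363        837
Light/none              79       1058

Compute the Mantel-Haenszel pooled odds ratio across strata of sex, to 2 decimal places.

OR_MH = Σ(aᵢdᵢ/nᵢ) / Σ(bᵢcᵢ/nᵢ), where nᵢ is the stratum total.
Stratum 1 (Women): n = 4278; a·d/n = 1363·1273/4278 = 405.5865; b·c/n = 327·1315/4278 = 100.5154
Stratum 2 (Men): n = 2337; a·d/n = 363·1058/2337 = 164.3363; b·c/n = 837·79/2337 = 28.2940
OR_MH = (405.5865 + 164.3363) / (100.5154 + 28.2940) = 569.9228 / 128.8094 = 4.42454

4.42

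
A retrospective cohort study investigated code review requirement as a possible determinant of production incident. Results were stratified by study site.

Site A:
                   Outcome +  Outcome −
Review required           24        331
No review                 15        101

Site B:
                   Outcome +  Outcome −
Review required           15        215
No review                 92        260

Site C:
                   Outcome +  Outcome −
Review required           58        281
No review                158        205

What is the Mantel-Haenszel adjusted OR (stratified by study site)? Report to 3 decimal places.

OR_MH = Σ(aᵢdᵢ/nᵢ) / Σ(bᵢcᵢ/nᵢ), where nᵢ is the stratum total.
Stratum 1 (Site A): n = 471; a·d/n = 24·101/471 = 5.1465; b·c/n = 331·15/471 = 10.5414
Stratum 2 (Site B): n = 582; a·d/n = 15·260/582 = 6.7010; b·c/n = 215·92/582 = 33.9863
Stratum 3 (Site C): n = 702; a·d/n = 58·205/702 = 16.9373; b·c/n = 281·158/702 = 63.2450
OR_MH = (5.1465 + 6.7010 + 16.9373) / (10.5414 + 33.9863 + 63.2450) = 28.7848 / 107.7727 = 0.26709

0.267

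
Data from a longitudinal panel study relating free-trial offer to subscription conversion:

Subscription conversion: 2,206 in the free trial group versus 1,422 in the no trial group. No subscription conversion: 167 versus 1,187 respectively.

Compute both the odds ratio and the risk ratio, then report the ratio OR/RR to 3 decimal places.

From the description: a = 2206, b = 167, c = 1422, d = 1187.
OR = (2206·1187)/(167·1422) = 2618522/237474 = 11.02656
Risk in exposed = 2206/2373 = 0.92962; risk in unexposed = 1422/2609 = 0.54504; RR = 1.70562
OR/RR = 11.02656 / 1.70562 = 6.46484
The outcome is not rare, so the OR lies further from 1 than the RR.

6.465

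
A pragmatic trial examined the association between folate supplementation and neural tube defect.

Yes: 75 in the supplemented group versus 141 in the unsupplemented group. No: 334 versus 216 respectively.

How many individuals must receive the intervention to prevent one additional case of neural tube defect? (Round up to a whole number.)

5

Risk in treated group = 75/409 = 0.18337; risk in control = 141/357 = 0.39496.
Absolute risk reduction = 0.39496 − 0.18337 = 0.21158
NNT = 1 / ARR = 1 / 0.21158 = 4.726 → round up → 5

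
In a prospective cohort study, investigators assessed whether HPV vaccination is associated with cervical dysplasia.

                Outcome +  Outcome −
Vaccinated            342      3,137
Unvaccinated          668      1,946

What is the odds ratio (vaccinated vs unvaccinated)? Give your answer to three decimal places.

0.318

Cells: a = 342, b = 3137, c = 668, d = 1946.
OR = (a·d)/(b·c) = (342 × 1946) / (3137 × 668) = 665532 / 2095516 = 0.31760
Exposure is associated with lower odds of cervical dysplasia (OR = 0.32 < 1).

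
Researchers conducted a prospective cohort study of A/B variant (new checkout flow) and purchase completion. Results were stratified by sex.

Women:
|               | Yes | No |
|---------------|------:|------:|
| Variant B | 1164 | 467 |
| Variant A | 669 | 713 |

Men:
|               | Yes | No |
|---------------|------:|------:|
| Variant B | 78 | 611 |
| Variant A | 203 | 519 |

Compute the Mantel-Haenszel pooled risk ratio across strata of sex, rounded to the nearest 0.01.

1.24

RR_MH = Σ(aᵢ·n₀ᵢ/nᵢ) / Σ(cᵢ·n₁ᵢ/nᵢ), with n₁ᵢ = aᵢ+bᵢ (exposed), n₀ᵢ = cᵢ+dᵢ (unexposed), nᵢ = n₁ᵢ+n₀ᵢ.
Stratum 1 (Women): n₁ = 1631, n₀ = 1382, n = 3013; a·n₀/n = 1164·1382/3013 = 533.9024; c·n₁/n = 669·1631/3013 = 362.1437
Stratum 2 (Men): n₁ = 689, n₀ = 722, n = 1411; a·n₀/n = 78·722/1411 = 39.9121; c·n₁/n = 203·689/1411 = 99.1262
RR_MH = (533.9024 + 39.9121) / (362.1437 + 99.1262) = 573.8145 / 461.2699 = 1.24399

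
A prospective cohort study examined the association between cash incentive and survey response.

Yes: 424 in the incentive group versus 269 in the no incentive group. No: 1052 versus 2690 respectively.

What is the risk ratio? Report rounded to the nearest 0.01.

From the description: a = 424, b = 1052, c = 269, d = 2690.
Risk in exposed = 424/1476 = 0.28726; risk in unexposed = 269/2959 = 0.09091.
RR = 0.28726 / 0.09091 = 3.15989
The risk among the exposed is 3.16 times that among the unexposed.

3.16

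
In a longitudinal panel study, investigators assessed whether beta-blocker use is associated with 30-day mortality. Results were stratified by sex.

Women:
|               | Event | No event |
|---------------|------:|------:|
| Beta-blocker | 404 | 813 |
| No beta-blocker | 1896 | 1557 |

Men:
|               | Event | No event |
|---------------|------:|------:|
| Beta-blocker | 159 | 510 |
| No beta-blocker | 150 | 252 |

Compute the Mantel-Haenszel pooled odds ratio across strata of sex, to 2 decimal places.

OR_MH = Σ(aᵢdᵢ/nᵢ) / Σ(bᵢcᵢ/nᵢ), where nᵢ is the stratum total.
Stratum 1 (Women): n = 4670; a·d/n = 404·1557/4670 = 134.6955; b·c/n = 813·1896/4670 = 330.0745
Stratum 2 (Men): n = 1071; a·d/n = 159·252/1071 = 37.4118; b·c/n = 510·150/1071 = 71.4286
OR_MH = (134.6955 + 37.4118) / (330.0745 + 71.4286) = 172.1073 / 401.5031 = 0.42866

0.43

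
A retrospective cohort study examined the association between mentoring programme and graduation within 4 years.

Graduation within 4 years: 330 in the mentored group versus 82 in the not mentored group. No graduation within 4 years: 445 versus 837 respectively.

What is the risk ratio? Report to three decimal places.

4.772

From the description: a = 330, b = 445, c = 82, d = 837.
Risk in exposed = 330/775 = 0.42581; risk in unexposed = 82/919 = 0.08923.
RR = 0.42581 / 0.08923 = 4.77215
The risk among the exposed is 4.77 times that among the unexposed.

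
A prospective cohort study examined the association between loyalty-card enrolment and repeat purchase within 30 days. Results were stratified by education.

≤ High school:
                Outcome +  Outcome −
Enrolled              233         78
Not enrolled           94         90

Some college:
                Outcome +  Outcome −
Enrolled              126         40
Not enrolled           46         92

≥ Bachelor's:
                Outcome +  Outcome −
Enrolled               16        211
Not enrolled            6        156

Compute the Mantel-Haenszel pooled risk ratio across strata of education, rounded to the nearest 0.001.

1.716

RR_MH = Σ(aᵢ·n₀ᵢ/nᵢ) / Σ(cᵢ·n₁ᵢ/nᵢ), with n₁ᵢ = aᵢ+bᵢ (exposed), n₀ᵢ = cᵢ+dᵢ (unexposed), nᵢ = n₁ᵢ+n₀ᵢ.
Stratum 1 (≤ High school): n₁ = 311, n₀ = 184, n = 495; a·n₀/n = 233·184/495 = 86.6101; c·n₁/n = 94·311/495 = 59.0586
Stratum 2 (Some college): n₁ = 166, n₀ = 138, n = 304; a·n₀/n = 126·138/304 = 57.1974; c·n₁/n = 46·166/304 = 25.1184
Stratum 3 (≥ Bachelor's): n₁ = 227, n₀ = 162, n = 389; a·n₀/n = 16·162/389 = 6.6632; c·n₁/n = 6·227/389 = 3.5013
RR_MH = (86.6101 + 57.1974 + 6.6632) / (59.0586 + 25.1184 + 3.5013) = 150.4707 / 87.6783 = 1.71617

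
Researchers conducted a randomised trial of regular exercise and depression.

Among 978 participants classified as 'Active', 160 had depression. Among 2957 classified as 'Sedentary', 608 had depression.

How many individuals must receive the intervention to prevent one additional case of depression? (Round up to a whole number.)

24

Risk in treated group = 160/978 = 0.16360; risk in control = 608/2957 = 0.20561.
Absolute risk reduction = 0.20561 − 0.16360 = 0.04201
NNT = 1 / ARR = 1 / 0.04201 = 23.801 → round up → 24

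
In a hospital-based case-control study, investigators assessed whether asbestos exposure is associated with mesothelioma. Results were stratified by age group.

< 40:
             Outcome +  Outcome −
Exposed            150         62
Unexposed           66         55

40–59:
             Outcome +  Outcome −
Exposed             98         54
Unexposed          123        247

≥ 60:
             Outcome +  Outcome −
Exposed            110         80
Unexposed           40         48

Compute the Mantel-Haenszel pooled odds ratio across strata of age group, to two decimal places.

OR_MH = Σ(aᵢdᵢ/nᵢ) / Σ(bᵢcᵢ/nᵢ), where nᵢ is the stratum total.
Stratum 1 (< 40): n = 333; a·d/n = 150·55/333 = 24.7748; b·c/n = 62·66/333 = 12.2883
Stratum 2 (40–59): n = 522; a·d/n = 98·247/522 = 46.3716; b·c/n = 54·123/522 = 12.7241
Stratum 3 (≥ 60): n = 278; a·d/n = 110·48/278 = 18.9928; b·c/n = 80·40/278 = 11.5108
OR_MH = (24.7748 + 46.3716 + 18.9928) / (12.2883 + 12.7241 + 11.5108) = 90.1392 / 36.5232 = 2.46800

2.47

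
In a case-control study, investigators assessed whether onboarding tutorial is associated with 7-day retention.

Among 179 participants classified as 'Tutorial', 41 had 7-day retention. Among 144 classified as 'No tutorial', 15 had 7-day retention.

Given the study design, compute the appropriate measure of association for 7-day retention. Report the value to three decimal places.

From the description: a = 41, b = 138, c = 15, d = 129.
This is a case-control study: participants were sampled on outcome status, so risks in the source population cannot be estimated directly — relative risk is not valid here. The odds ratio is the appropriate measure.
OR = (a·d)/(b·c) = (41 × 129) / (138 × 15) = 5289 / 2070 = 2.55507

2.555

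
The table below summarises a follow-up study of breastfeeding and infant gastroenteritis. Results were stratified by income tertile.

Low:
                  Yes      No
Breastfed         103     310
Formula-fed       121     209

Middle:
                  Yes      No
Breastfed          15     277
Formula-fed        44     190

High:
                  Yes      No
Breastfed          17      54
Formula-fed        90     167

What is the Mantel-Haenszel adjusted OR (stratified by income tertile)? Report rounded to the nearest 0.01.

OR_MH = Σ(aᵢdᵢ/nᵢ) / Σ(bᵢcᵢ/nᵢ), where nᵢ is the stratum total.
Stratum 1 (Low): n = 743; a·d/n = 103·209/743 = 28.9731; b·c/n = 310·121/743 = 50.4845
Stratum 2 (Middle): n = 526; a·d/n = 15·190/526 = 5.4183; b·c/n = 277·44/526 = 23.1711
Stratum 3 (High): n = 328; a·d/n = 17·167/328 = 8.6555; b·c/n = 54·90/328 = 14.8171
OR_MH = (28.9731 + 5.4183 + 8.6555) / (50.4845 + 23.1711 + 14.8171) = 43.0468 / 88.4727 = 0.48655

0.49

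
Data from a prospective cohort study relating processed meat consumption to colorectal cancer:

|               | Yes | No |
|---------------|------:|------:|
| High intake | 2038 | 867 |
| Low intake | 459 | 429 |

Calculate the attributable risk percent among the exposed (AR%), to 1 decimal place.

Cells: a = 2038, b = 867, c = 459, d = 429.
Risk in exposed = 2038/2905 = 0.70155; risk in unexposed = 459/888 = 0.51689.
RR = 0.70155/0.51689 = 1.35725
AR% = (RR − 1)/RR × 100 = (1.35725 − 1)/1.35725 × 100 = 26.3213%

26.3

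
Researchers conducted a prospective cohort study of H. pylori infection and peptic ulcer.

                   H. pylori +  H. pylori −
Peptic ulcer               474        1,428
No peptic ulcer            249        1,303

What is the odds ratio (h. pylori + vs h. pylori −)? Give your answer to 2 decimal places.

Reading the table with exposure as columns: a = 474 (H. pylori +, case), b = 249 (H. pylori +, non-case), c = 1428 (H. pylori −, case), d = 1303.
OR = (a·d)/(b·c) = (474 × 1303) / (249 × 1428) = 617622 / 355572 = 1.73698
The odds of peptic ulcer are about 1.74 times as high in the h. pylori + group.

1.74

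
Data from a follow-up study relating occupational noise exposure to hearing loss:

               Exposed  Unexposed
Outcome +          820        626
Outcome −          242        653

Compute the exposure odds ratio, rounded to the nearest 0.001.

3.535

Reading the table with exposure as columns: a = 820 (Exposed, case), b = 242 (Exposed, non-case), c = 626 (Unexposed, case), d = 653.
OR = (a·d)/(b·c) = (820 × 653) / (242 × 626) = 535460 / 151492 = 3.53458
The odds of hearing loss are about 3.53 times as high in the exposed group.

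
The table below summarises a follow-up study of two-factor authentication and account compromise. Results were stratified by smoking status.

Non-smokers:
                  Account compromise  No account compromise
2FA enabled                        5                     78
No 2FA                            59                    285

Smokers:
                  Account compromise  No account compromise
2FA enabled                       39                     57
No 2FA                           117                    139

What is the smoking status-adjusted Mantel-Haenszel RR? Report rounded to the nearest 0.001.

RR_MH = Σ(aᵢ·n₀ᵢ/nᵢ) / Σ(cᵢ·n₁ᵢ/nᵢ), with n₁ᵢ = aᵢ+bᵢ (exposed), n₀ᵢ = cᵢ+dᵢ (unexposed), nᵢ = n₁ᵢ+n₀ᵢ.
Stratum 1 (Non-smokers): n₁ = 83, n₀ = 344, n = 427; a·n₀/n = 5·344/427 = 4.0281; c·n₁/n = 59·83/427 = 11.4684
Stratum 2 (Smokers): n₁ = 96, n₀ = 256, n = 352; a·n₀/n = 39·256/352 = 28.3636; c·n₁/n = 117·96/352 = 31.9091
RR_MH = (4.0281 + 28.3636) / (11.4684 + 31.9091) = 32.3917 / 43.3775 = 0.74674

0.747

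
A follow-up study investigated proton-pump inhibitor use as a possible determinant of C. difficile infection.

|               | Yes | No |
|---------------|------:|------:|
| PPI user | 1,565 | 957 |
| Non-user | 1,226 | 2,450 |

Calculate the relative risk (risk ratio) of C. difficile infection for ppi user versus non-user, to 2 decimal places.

1.86

Cells: a = 1565, b = 957, c = 1226, d = 2450.
Risk in exposed = 1565/2522 = 0.62054; risk in unexposed = 1226/3676 = 0.33351.
RR = 0.62054 / 0.33351 = 1.86061
The risk among the exposed is 1.86 times that among the unexposed.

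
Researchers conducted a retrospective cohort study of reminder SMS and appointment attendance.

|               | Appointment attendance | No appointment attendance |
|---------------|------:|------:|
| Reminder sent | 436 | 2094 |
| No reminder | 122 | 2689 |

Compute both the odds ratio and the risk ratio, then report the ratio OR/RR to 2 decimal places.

Cells: a = 436, b = 2094, c = 122, d = 2689.
OR = (436·2689)/(2094·122) = 1172404/255468 = 4.58924
Risk in exposed = 436/2530 = 0.17233; risk in unexposed = 122/2811 = 0.04340; RR = 3.97070
OR/RR = 4.58924 / 3.97070 = 1.15578
The outcome is not rare, so the OR lies further from 1 than the RR.

1.16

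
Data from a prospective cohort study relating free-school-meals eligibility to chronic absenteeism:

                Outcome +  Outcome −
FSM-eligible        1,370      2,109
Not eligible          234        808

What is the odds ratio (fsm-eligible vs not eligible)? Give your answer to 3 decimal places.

Cells: a = 1370, b = 2109, c = 234, d = 808.
OR = (a·d)/(b·c) = (1370 × 808) / (2109 × 234) = 1106960 / 493506 = 2.24305
The odds of chronic absenteeism are about 2.24 times as high in the fsm-eligible group.

2.243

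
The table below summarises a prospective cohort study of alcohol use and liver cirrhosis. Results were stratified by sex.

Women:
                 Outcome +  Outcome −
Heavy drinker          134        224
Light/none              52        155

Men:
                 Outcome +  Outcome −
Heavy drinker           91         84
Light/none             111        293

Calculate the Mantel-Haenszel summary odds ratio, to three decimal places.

OR_MH = Σ(aᵢdᵢ/nᵢ) / Σ(bᵢcᵢ/nᵢ), where nᵢ is the stratum total.
Stratum 1 (Women): n = 565; a·d/n = 134·155/565 = 36.7611; b·c/n = 224·52/565 = 20.6159
Stratum 2 (Men): n = 579; a·d/n = 91·293/579 = 46.0501; b·c/n = 84·111/579 = 16.1036
OR_MH = (36.7611 + 46.0501) / (20.6159 + 16.1036) = 82.8111 / 36.7196 = 2.25523

2.255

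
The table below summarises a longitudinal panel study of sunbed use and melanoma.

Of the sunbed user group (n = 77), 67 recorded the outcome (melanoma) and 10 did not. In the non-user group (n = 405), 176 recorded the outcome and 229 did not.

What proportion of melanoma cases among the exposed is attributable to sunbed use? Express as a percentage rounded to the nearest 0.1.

50.1

From the description: a = 67, b = 10, c = 176, d = 229.
Risk in exposed = 67/77 = 0.87013; risk in unexposed = 176/405 = 0.43457.
RR = 0.87013/0.43457 = 2.00229
AR% = (RR − 1)/RR × 100 = (2.00229 − 1)/2.00229 × 100 = 50.0571%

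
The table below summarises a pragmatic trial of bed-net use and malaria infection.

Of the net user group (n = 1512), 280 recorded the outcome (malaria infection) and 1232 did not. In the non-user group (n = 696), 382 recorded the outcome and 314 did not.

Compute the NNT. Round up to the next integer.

Risk in treated group = 280/1512 = 0.18519; risk in control = 382/696 = 0.54885.
Absolute risk reduction = 0.54885 − 0.18519 = 0.36367
NNT = 1 / ARR = 1 / 0.36367 = 2.750 → round up → 3

3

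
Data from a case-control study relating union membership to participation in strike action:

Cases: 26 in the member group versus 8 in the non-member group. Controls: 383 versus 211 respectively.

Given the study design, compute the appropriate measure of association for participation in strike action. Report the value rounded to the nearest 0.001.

1.790

From the description: a = 26, b = 383, c = 8, d = 211.
This is a case-control study: participants were sampled on outcome status, so risks in the source population cannot be estimated directly — relative risk is not valid here. The odds ratio is the appropriate measure.
OR = (a·d)/(b·c) = (26 × 211) / (383 × 8) = 5486 / 3064 = 1.79047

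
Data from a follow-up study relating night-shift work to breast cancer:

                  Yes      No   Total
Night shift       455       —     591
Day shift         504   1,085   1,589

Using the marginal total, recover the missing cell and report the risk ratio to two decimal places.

The missing cell is in the exposed row: 591 − 455 = 136.
So a = 455, b = 136, c = 504, d = 1085.
RR = [a/(a+b)] / [c/(c+d)] = (455/591) / (504/1589) = 0.76988/0.31718 = 2.42727

2.43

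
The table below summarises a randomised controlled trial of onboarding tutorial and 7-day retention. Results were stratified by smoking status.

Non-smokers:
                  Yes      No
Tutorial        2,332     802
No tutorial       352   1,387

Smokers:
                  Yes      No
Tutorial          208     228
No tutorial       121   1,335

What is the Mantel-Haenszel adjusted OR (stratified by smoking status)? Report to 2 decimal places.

11.18

OR_MH = Σ(aᵢdᵢ/nᵢ) / Σ(bᵢcᵢ/nᵢ), where nᵢ is the stratum total.
Stratum 1 (Non-smokers): n = 4873; a·d/n = 2332·1387/4873 = 663.7562; b·c/n = 802·352/4873 = 57.9323
Stratum 2 (Smokers): n = 1892; a·d/n = 208·1335/1892 = 146.7653; b·c/n = 228·121/1892 = 14.5814
OR_MH = (663.7562 + 146.7653) / (57.9323 + 14.5814) = 810.5215 / 72.5137 = 11.17750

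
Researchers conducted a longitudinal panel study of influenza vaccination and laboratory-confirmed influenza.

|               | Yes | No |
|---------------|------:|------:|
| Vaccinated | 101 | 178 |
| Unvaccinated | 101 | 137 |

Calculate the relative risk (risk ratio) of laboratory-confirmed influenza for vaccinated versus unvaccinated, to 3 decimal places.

0.853

Cells: a = 101, b = 178, c = 101, d = 137.
Risk in exposed = 101/279 = 0.36201; risk in unexposed = 101/238 = 0.42437.
RR = 0.36201 / 0.42437 = 0.85305
The risk is 15% lower among the exposed than among the unexposed.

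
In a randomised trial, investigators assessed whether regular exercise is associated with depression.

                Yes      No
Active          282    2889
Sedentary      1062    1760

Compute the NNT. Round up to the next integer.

Risk in treated group = 282/3171 = 0.08893; risk in control = 1062/2822 = 0.37633.
Absolute risk reduction = 0.37633 − 0.08893 = 0.28740
NNT = 1 / ARR = 1 / 0.28740 = 3.479 → round up → 4

4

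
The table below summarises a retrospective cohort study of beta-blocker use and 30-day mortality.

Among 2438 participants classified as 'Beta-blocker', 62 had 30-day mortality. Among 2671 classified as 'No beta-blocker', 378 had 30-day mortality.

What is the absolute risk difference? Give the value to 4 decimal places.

-0.1161

From the description: a = 62, b = 2376, c = 378, d = 2293.
Risk in exposed = 62/2438 = 0.025431; risk in unexposed = 378/2671 = 0.141520.
Risk difference = 0.025431 − 0.141520 = -0.116089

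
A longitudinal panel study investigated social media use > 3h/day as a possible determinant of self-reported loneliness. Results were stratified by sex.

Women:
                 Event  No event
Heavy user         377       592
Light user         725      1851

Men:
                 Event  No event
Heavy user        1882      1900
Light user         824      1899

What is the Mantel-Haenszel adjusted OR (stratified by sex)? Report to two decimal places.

OR_MH = Σ(aᵢdᵢ/nᵢ) / Σ(bᵢcᵢ/nᵢ), where nᵢ is the stratum total.
Stratum 1 (Women): n = 3545; a·d/n = 377·1851/3545 = 196.8482; b·c/n = 592·725/3545 = 121.0719
Stratum 2 (Men): n = 6505; a·d/n = 1882·1899/6505 = 549.4109; b·c/n = 1900·824/6505 = 240.6764
OR_MH = (196.8482 + 549.4109) / (121.0719 + 240.6764) = 746.2592 / 361.7483 = 2.06292

2.06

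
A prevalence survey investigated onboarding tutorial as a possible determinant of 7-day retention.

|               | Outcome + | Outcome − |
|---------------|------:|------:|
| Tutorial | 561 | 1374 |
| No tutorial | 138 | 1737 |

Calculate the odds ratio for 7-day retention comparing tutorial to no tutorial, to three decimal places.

5.139

Cells: a = 561, b = 1374, c = 138, d = 1737.
OR = (a·d)/(b·c) = (561 × 1737) / (1374 × 138) = 974457 / 189612 = 5.13922
The odds of 7-day retention are about 5.14 times as high in the tutorial group.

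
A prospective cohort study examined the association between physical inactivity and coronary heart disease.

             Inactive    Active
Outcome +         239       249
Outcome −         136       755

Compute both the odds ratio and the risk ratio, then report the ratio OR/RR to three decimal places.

2.074

Reading the table with exposure as columns: a = 239 (Inactive, case), b = 136 (Inactive, non-case), c = 249 (Active, case), d = 755.
OR = (239·755)/(136·249) = 180445/33864 = 5.32852
Risk in exposed = 239/375 = 0.63733; risk in unexposed = 249/1004 = 0.24801; RR = 2.56981
OR/RR = 5.32852 / 2.56981 = 2.07351
The outcome is not rare, so the OR lies further from 1 than the RR.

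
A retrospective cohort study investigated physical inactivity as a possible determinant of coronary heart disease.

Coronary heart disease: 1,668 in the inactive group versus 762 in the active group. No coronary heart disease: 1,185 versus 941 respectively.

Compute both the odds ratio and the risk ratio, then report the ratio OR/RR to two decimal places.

From the description: a = 1668, b = 1185, c = 762, d = 941.
OR = (1668·941)/(1185·762) = 1569588/902970 = 1.73825
Risk in exposed = 1668/2853 = 0.58465; risk in unexposed = 762/1703 = 0.44745; RR = 1.30663
OR/RR = 1.73825 / 1.30663 = 1.33033
The outcome is not rare, so the OR lies further from 1 than the RR.

1.33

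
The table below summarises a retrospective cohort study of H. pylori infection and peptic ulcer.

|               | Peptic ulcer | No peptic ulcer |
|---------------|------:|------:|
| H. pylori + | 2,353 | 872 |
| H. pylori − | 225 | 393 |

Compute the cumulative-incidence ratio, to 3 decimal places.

Cells: a = 2353, b = 872, c = 225, d = 393.
Risk in exposed = 2353/3225 = 0.72961; risk in unexposed = 225/618 = 0.36408.
RR = 0.72961 / 0.36408 = 2.00400
The risk among the exposed is 2.00 times that among the unexposed.

2.004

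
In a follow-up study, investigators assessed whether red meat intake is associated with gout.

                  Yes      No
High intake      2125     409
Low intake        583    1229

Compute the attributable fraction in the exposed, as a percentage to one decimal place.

61.6

Cells: a = 2125, b = 409, c = 583, d = 1229.
Risk in exposed = 2125/2534 = 0.83860; risk in unexposed = 583/1812 = 0.32174.
RR = 0.83860/0.32174 = 2.60641
AR% = (RR − 1)/RR × 100 = (2.60641 − 1)/2.60641 × 100 = 61.6330%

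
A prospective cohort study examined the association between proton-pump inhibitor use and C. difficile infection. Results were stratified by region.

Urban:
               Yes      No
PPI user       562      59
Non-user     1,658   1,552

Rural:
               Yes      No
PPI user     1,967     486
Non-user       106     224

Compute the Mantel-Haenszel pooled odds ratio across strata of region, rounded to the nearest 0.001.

8.764

OR_MH = Σ(aᵢdᵢ/nᵢ) / Σ(bᵢcᵢ/nᵢ), where nᵢ is the stratum total.
Stratum 1 (Urban): n = 3831; a·d/n = 562·1552/3831 = 227.6753; b·c/n = 59·1658/3831 = 25.5343
Stratum 2 (Rural): n = 2783; a·d/n = 1967·224/2783 = 158.3212; b·c/n = 486·106/2783 = 18.5110
OR_MH = (227.6753 + 158.3212) / (25.5343 + 18.5110) = 385.9965 / 44.0453 = 8.76363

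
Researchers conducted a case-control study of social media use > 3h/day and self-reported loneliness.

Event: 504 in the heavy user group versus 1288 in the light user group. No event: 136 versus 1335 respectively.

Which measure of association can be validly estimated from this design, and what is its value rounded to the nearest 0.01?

From the description: a = 504, b = 136, c = 1288, d = 1335.
This is a case-control study: participants were sampled on outcome status, so risks in the source population cannot be estimated directly — relative risk is not valid here. The odds ratio is the appropriate measure.
OR = (a·d)/(b·c) = (504 × 1335) / (136 × 1288) = 672840 / 175168 = 3.84111

3.84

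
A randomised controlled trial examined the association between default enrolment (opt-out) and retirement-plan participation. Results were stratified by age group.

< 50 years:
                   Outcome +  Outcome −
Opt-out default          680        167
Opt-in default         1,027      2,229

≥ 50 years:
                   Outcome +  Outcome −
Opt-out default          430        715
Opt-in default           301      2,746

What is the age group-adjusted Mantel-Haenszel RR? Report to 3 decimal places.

2.896

RR_MH = Σ(aᵢ·n₀ᵢ/nᵢ) / Σ(cᵢ·n₁ᵢ/nᵢ), with n₁ᵢ = aᵢ+bᵢ (exposed), n₀ᵢ = cᵢ+dᵢ (unexposed), nᵢ = n₁ᵢ+n₀ᵢ.
Stratum 1 (< 50 years): n₁ = 847, n₀ = 3256, n = 4103; a·n₀/n = 680·3256/4103 = 539.6247; c·n₁/n = 1027·847/4103 = 212.0080
Stratum 2 (≥ 50 years): n₁ = 1145, n₀ = 3047, n = 4192; a·n₀/n = 430·3047/4192 = 312.5501; c·n₁/n = 301·1145/4192 = 82.2149
RR_MH = (539.6247 + 312.5501) / (212.0080 + 82.2149) = 852.1748 / 294.2230 = 2.89636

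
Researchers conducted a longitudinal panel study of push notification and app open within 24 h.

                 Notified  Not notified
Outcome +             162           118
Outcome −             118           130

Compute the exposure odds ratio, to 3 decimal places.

1.512

Reading the table with exposure as columns: a = 162 (Notified, case), b = 118 (Notified, non-case), c = 118 (Not notified, case), d = 130.
OR = (a·d)/(b·c) = (162 × 130) / (118 × 118) = 21060 / 13924 = 1.51250
The odds of app open within 24 h are about 1.51 times as high in the notified group.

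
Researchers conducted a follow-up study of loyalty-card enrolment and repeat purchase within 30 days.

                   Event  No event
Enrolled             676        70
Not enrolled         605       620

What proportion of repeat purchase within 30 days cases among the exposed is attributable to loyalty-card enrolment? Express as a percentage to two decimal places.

Cells: a = 676, b = 70, c = 605, d = 620.
Risk in exposed = 676/746 = 0.90617; risk in unexposed = 605/1225 = 0.49388.
RR = 0.90617/0.49388 = 1.83480
AR% = (RR − 1)/RR × 100 = (1.83480 − 1)/1.83480 × 100 = 45.4981%

45.50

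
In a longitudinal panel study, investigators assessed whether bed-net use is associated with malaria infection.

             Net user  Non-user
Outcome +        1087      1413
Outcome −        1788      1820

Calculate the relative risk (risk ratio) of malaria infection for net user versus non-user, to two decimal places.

0.87

Reading the table with exposure as columns: a = 1087 (Net user, case), b = 1788 (Net user, non-case), c = 1413 (Non-user, case), d = 1820.
Risk in exposed = 1087/2875 = 0.37809; risk in unexposed = 1413/3233 = 0.43706.
RR = 0.37809 / 0.43706 = 0.86508
The risk is 13% lower among the exposed than among the unexposed.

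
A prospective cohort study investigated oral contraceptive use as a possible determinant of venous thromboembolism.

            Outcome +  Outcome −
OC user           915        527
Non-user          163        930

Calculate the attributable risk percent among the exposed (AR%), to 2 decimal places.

76.50

Cells: a = 915, b = 527, c = 163, d = 930.
Risk in exposed = 915/1442 = 0.63454; risk in unexposed = 163/1093 = 0.14913.
RR = 0.63454/0.14913 = 4.25489
AR% = (RR − 1)/RR × 100 = (4.25489 − 1)/4.25489 × 100 = 76.4976%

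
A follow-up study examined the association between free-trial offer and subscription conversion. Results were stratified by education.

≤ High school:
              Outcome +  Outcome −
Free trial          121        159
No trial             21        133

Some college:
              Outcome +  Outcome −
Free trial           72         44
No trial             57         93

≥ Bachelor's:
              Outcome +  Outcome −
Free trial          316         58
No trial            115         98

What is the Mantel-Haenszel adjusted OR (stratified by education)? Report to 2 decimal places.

OR_MH = Σ(aᵢdᵢ/nᵢ) / Σ(bᵢcᵢ/nᵢ), where nᵢ is the stratum total.
Stratum 1 (≤ High school): n = 434; a·d/n = 121·133/434 = 37.0806; b·c/n = 159·21/434 = 7.6935
Stratum 2 (Some college): n = 266; a·d/n = 72·93/266 = 25.1729; b·c/n = 44·57/266 = 9.4286
Stratum 3 (≥ Bachelor's): n = 587; a·d/n = 316·98/587 = 52.7564; b·c/n = 58·115/587 = 11.3629
OR_MH = (37.0806 + 25.1729 + 52.7564) / (7.6935 + 9.4286 + 11.3629) = 115.0100 / 28.4850 = 4.03757

4.04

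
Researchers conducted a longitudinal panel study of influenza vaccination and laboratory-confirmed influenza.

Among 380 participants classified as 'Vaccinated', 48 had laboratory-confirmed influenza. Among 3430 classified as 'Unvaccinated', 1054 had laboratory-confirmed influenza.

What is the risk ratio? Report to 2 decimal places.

0.41

From the description: a = 48, b = 332, c = 1054, d = 2376.
Risk in exposed = 48/380 = 0.12632; risk in unexposed = 1054/3430 = 0.30729.
RR = 0.12632 / 0.30729 = 0.41107
The risk is 59% lower among the exposed than among the unexposed.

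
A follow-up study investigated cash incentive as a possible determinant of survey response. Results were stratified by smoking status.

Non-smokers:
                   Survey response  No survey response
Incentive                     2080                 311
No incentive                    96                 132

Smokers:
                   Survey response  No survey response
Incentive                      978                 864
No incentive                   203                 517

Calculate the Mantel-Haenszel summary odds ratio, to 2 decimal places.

3.78

OR_MH = Σ(aᵢdᵢ/nᵢ) / Σ(bᵢcᵢ/nᵢ), where nᵢ is the stratum total.
Stratum 1 (Non-smokers): n = 2619; a·d/n = 2080·132/2619 = 104.8339; b·c/n = 311·96/2619 = 11.3998
Stratum 2 (Smokers): n = 2562; a·d/n = 978·517/2562 = 197.3560; b·c/n = 864·203/2562 = 68.4590
OR_MH = (104.8339 + 197.3560) / (11.3998 + 68.4590) = 302.1899 / 79.8588 = 3.78405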